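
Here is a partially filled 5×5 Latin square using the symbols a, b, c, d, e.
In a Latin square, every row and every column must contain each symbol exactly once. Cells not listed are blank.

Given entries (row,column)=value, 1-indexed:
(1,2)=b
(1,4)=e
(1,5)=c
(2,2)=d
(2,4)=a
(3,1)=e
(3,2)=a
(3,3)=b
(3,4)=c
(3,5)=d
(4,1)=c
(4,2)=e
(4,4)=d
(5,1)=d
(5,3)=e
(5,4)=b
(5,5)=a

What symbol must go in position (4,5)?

b

Row 4 already has {c, d, e} and column 5 already has {a, c, d}, so row 4, column 5 must be b.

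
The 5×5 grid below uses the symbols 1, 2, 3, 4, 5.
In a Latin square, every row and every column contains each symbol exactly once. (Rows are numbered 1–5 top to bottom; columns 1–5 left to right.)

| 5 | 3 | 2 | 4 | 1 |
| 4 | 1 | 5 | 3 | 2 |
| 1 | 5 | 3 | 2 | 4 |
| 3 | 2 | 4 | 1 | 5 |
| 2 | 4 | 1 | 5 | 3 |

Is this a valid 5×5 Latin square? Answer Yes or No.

Yes

Each row is a permutation of the 5 symbols, and so is each column.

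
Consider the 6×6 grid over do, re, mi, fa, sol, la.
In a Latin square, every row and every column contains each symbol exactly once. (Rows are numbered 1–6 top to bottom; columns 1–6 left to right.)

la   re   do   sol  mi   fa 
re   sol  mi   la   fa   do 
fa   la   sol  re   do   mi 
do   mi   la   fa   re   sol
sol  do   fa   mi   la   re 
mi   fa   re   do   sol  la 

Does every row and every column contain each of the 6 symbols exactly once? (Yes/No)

Each row is a permutation of the 6 symbols, and so is each column.

Yes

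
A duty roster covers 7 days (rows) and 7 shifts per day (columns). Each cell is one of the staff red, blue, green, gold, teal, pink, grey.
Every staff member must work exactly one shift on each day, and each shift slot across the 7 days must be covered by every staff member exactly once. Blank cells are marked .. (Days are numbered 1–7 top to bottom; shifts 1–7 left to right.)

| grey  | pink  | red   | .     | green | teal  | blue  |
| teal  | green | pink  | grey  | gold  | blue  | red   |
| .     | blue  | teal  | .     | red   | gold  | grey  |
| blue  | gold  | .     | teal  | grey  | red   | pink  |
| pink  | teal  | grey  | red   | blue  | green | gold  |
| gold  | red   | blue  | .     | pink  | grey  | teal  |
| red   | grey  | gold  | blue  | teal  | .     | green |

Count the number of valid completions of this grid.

Day 1, shift 4: eliminating its day and shift leaves {gold}.
Day 3, shift 1: eliminating its day and shift leaves {green}.
Day 3, shift 4: eliminating its day and shift leaves {green, pink}.
Day 4, shift 3: eliminating its day and shift leaves {green}.
Day 6, shift 4: eliminating its day and shift leaves {green}.
Day 7, shift 6: eliminating its day and shift leaves {pink}.
Only one assignment across all blanks avoids any day or shift repeat, giving 1 completion.

1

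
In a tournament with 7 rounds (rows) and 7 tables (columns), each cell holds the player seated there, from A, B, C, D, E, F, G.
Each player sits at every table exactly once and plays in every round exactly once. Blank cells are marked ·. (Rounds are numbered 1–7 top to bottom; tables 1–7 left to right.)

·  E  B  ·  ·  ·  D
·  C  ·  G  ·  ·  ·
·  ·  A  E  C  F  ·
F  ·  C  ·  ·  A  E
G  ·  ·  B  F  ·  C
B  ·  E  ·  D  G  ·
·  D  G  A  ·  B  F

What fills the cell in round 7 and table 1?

Round 1, table 6: round 1 has {B, D, E} and table 6 has {A, B, F, G}, leaving only C.
Round 1, table 1: round 1 has {B, C, D, E} and table 1 has {B, F, G}, leaving only A.
Round 1, table 4: round 1 has {A, B, C, D, E} and table 4 has {A, B, E, G}, leaving only F.
Round 1, table 5: round 1 has {A, B, C, D, E, F} and table 5 has {C, D, F}, leaving only G.
Round 3, table 1: round 3 has {A, C, E, F} and table 1 has {A, B, F, G}, leaving only D.
Round 2, table 1: round 2 has {C, G} and table 1 has {A, B, D, F, G}, leaving only E.
Round 7 already has {A, B, D, F, G} and table 1 already has {A, B, D, E, F, G}, so round 7, table 1 must be C.

C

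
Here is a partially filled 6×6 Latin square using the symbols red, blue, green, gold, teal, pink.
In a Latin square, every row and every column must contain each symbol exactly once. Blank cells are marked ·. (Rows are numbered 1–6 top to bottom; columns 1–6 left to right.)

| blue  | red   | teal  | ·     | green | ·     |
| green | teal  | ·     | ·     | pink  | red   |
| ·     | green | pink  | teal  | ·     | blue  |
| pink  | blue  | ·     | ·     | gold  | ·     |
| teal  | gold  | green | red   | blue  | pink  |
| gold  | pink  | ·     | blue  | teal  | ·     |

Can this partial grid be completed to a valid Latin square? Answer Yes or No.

Row 1, column 6: row 1 has {red, blue, green, teal} and column 6 has {red, blue, pink}, so it must be gold.
Row 1, column 4: row 1 has {red, blue, green, gold, teal} and column 4 has {red, blue, teal}, so it must be pink.
Row 2, column 4: row 2 has {red, green, teal, pink} and column 4 has {red, blue, teal, pink}, so it must be gold.
Row 2, column 3: row 2 has {red, green, gold, teal, pink} and column 3 has {green, teal, pink}, so it must be blue.
Row 3, column 1: row 3 has {blue, green, teal, pink} and column 1 has {blue, green, gold, teal, pink}, so it must be red.
Now row 3, column 5: row 3 together with column 5 already contain {red, blue, green, gold, teal, pink} — every symbol — so nothing can go there. The grid has no valid completion.

No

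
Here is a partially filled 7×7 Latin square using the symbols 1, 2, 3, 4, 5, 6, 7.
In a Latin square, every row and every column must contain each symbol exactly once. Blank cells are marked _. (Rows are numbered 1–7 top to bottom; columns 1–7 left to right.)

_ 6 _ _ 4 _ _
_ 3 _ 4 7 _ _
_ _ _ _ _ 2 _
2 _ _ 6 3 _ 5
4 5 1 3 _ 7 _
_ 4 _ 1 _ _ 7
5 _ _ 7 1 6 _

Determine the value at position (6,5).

5

Row 3, column 4: row 3 has {2} and column 4 has {1, 3, 4, 6, 7}, leaving only 5.
Row 1, column 4: row 1 has {4, 6} and column 4 has {1, 3, 4, 5, 6, 7}, leaving only 2.
Row 3, column 5: row 3 has {2, 5} and column 5 has {1, 3, 4, 7}, leaving only 6.
Row 5, column 5: row 5 has {1, 3, 4, 5, 7} and column 5 has {1, 3, 4, 6, 7}, leaving only 2.
Row 6 already has {1, 4, 7} and column 5 already has {1, 2, 3, 4, 6, 7}, so row 6, column 5 must be 5.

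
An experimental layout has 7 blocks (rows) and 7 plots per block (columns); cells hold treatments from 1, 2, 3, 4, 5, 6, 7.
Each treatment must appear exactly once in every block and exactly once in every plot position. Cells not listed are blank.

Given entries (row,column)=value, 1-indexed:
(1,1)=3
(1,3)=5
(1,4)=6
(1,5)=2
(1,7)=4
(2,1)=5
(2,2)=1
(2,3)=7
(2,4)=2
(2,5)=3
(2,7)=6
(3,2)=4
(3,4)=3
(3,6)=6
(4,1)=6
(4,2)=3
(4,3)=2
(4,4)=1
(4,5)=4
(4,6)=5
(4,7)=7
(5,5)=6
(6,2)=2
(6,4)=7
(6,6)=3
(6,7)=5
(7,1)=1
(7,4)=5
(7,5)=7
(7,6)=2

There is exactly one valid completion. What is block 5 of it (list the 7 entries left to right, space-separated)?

Block 5, plot 4: block 5 has {6} and plot 4 has {1, 2, 3, 5, 6, 7}, leaving only 4.
Block 1, plot 2: block 1 has {2, 3, 4, 5, 6} and plot 2 has {1, 2, 3, 4}, leaving only 7.
Block 5, plot 2: block 5 has {4, 6} and plot 2 has {1, 2, 3, 4, 7}, leaving only 5.
Block 1, plot 6: block 1 has {2, 3, 4, 5, 6, 7} and plot 6 has {2, 3, 5, 6}, leaving only 1.
Block 5, plot 6: block 5 has {4, 5, 6} and plot 6 has {1, 2, 3, 5, 6}, leaving only 7.
Block 5, plot 1: block 5 has {4, 5, 6, 7} and plot 1 has {1, 3, 5, 6}, leaving only 2.
Block 2, plot 6: block 2 has {1, 2, 3, 5, 6, 7} and plot 6 has {1, 2, 3, 5, 6, 7}, leaving only 4.
Block 3, plot 1: block 3 has {3, 4, 6} and plot 1 has {1, 2, 3, 5, 6}, leaving only 7.
Block 3, plot 3: block 3 has {3, 4, 6, 7} and plot 3 has {2, 5, 7}, leaving only 1.
Block 5, plot 3: block 5 has {2, 4, 5, 6, 7} and plot 3 has {1, 2, 5, 7}, leaving only 3.
Block 5, plot 7: block 5 has {2, 3, 4, 5, 6, 7} and plot 7 has {4, 5, 6, 7}, leaving only 1.
So block 5 reads: 2 5 3 4 6 7 1.

2 5 3 4 6 7 1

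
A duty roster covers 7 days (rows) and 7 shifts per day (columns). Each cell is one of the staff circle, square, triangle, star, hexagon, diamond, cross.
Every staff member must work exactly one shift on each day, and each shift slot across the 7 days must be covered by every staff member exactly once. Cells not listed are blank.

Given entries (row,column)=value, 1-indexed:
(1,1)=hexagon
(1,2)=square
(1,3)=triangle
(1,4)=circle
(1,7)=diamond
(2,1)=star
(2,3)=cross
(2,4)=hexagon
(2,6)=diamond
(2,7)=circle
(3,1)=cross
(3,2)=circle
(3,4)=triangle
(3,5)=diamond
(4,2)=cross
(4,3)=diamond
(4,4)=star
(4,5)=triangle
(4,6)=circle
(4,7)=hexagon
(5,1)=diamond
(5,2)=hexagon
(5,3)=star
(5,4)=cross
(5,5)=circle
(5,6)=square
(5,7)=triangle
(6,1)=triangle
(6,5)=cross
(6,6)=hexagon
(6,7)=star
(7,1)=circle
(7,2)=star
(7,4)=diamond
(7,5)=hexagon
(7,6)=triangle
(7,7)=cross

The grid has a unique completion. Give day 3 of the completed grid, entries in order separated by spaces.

cross circle hexagon triangle diamond star square

Day 3, shift 6: day 3 has {circle, triangle, diamond, cross} and shift 6 has {circle, square, triangle, hexagon, diamond}, leaving only star.
Day 3, shift 7: day 3 has {circle, triangle, star, diamond, cross} and shift 7 has {circle, triangle, star, hexagon, diamond, cross}, leaving only square.
Day 3, shift 3: day 3 has {circle, square, triangle, star, diamond, cross} and shift 3 has {triangle, star, diamond, cross}, leaving only hexagon.
So day 3 reads: cross circle hexagon triangle diamond star square.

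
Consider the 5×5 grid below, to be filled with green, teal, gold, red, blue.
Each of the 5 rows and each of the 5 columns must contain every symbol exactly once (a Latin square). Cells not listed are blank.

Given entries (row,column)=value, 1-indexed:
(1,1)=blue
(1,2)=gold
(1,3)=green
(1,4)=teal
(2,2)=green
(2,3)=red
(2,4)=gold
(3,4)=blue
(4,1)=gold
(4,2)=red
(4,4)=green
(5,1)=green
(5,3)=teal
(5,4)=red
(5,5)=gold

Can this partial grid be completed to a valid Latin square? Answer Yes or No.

Yes

No row or column among the givens repeats a symbol, and propagating forced cells runs into no contradiction.
One valid completion exists (for instance, blue gold green teal red / teal green red gold blue / red teal gold blue green / gold red blue green teal / green blue teal red gold).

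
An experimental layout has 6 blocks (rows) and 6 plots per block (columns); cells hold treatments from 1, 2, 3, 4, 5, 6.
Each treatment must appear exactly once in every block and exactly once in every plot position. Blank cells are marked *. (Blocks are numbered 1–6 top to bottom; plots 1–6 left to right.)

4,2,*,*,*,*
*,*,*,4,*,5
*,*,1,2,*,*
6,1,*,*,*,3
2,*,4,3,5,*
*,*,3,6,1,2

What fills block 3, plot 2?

Block 4, plot 4: block 4 has {1, 3, 6} and plot 4 has {2, 3, 4, 6}, leaving only 5.
Block 1, plot 4: block 1 has {2, 4} and plot 4 has {2, 3, 4, 5, 6}, leaving only 1.
Block 1, plot 6: block 1 has {1, 2, 4} and plot 6 has {2, 3, 5}, leaving only 6.
Block 1, plot 3: block 1 has {1, 2, 4, 6} and plot 3 has {1, 3, 4}, leaving only 5.
Block 1, plot 5: block 1 has {1, 2, 4, 5, 6} and plot 5 has {1, 5}, leaving only 3.
Block 3, plot 6: block 3 has {1, 2} and plot 6 has {2, 3, 5, 6}, leaving only 4.
Block 3, plot 5: block 3 has {1, 2, 4} and plot 5 has {1, 3, 5}, leaving only 6.
Block 2, plot 5: block 2 has {4, 5} and plot 5 has {1, 3, 5, 6}, leaving only 2.
Block 2, plot 3: block 2 has {2, 4, 5} and plot 3 has {1, 3, 4, 5}, leaving only 6.
Block 2, plot 2: block 2 has {2, 4, 5, 6} and plot 2 has {1, 2}, leaving only 3.
Block 3 already has {1, 2, 4, 6} and plot 2 already has {1, 2, 3}, so block 3, plot 2 must be 5.

5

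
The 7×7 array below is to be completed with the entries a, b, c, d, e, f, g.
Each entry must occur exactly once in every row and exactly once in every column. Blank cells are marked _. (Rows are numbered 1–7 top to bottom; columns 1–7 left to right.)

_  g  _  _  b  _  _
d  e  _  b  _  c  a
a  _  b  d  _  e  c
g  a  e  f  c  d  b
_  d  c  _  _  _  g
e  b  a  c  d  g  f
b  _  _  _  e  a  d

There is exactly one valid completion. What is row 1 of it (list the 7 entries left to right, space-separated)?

c g d a b f e

Row 1, column 6: row 1 has {b, g} and column 6 has {a, c, d, e, g}, leaving only f.
Row 1, column 1: row 1 has {b, f, g} and column 1 has {a, b, d, e, g}, leaving only c.
Row 1, column 3: row 1 has {b, c, f, g} and column 3 has {a, b, c, e}, leaving only d.
Row 1, column 7: row 1 has {b, c, d, f, g} and column 7 has {a, b, c, d, f, g}, leaving only e.
Row 1, column 4: row 1 has {b, c, d, e, f, g} and column 4 has {b, c, d, f}, leaving only a.
So row 1 reads: c g d a b f e.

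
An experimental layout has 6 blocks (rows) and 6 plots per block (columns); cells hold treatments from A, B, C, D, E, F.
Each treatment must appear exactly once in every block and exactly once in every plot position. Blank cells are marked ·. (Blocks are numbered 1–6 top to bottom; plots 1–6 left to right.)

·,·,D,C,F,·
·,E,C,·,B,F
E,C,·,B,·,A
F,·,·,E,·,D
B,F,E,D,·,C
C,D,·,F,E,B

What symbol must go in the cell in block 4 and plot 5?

Block 1, plot 1: block 1 has {C, D, F} and plot 1 has {B, C, E, F}, leaving only A.
Block 1, plot 2: block 1 has {A, C, D, F} and plot 2 has {C, D, E, F}, leaving only B.
Block 1, plot 6: block 1 has {A, B, C, D, F} and plot 6 has {A, B, C, D, F}, leaving only E.
Block 2, plot 1: block 2 has {B, C, E, F} and plot 1 has {A, B, C, E, F}, leaving only D.
Block 2, plot 4: block 2 has {B, C, D, E, F} and plot 4 has {B, C, D, E, F}, leaving only A.
Block 3, plot 3: block 3 has {A, B, C, E} and plot 3 has {C, D, E}, leaving only F.
Block 3, plot 5: block 3 has {A, B, C, E, F} and plot 5 has {B, E, F}, leaving only D.
Block 4, plot 2: block 4 has {D, E, F} and plot 2 has {B, C, D, E, F}, leaving only A.
Block 4 already has {A, D, E, F} and plot 5 already has {B, D, E, F}, so block 4, plot 5 must be C.

C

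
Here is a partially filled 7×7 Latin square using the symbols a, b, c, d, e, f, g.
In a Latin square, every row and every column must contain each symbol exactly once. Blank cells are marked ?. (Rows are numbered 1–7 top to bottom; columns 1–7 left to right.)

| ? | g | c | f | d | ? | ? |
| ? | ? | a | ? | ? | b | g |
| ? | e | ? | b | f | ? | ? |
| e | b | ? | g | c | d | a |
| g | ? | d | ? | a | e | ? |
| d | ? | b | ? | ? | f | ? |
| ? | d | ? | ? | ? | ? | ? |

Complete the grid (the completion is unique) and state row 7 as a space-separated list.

c d e a b g f

Row 1, column 6: row 1 has {c, d, f, g} and column 6 has {b, d, e, f}, leaving only a.
Row 1, column 1: row 1 has {a, c, d, f, g} and column 1 has {d, e, g}, leaving only b.
Row 1, column 7: row 1 has {a, b, c, d, f, g} and column 7 has {a, g}, leaving only e.
Row 2, column 5: row 2 has {a, b, g} and column 5 has {a, c, d, f}, leaving only e.
Row 3, column 3: row 3 has {b, e, f} and column 3 has {a, b, c, d}, leaving only g.
Row 3, column 6: row 3 has {b, e, f, g} and column 6 has {a, b, d, e, f}, leaving only c.
Row 7, column 6: row 7 has {d} and column 6 has {a, b, c, d, e, f}, leaving only g.
Row 7, column 5: row 7 has {d, g} and column 5 has {a, c, d, e, f}, leaving only b.
Row 3, column 1: row 3 has {b, c, e, f, g} and column 1 has {b, d, e, g}, leaving only a.
Row 3, column 7: row 3 has {a, b, c, e, f, g} and column 7 has {a, e, g}, leaving only d.
Row 4, column 3: row 4 has {a, b, c, d, e, g} and column 3 has {a, b, c, d, g}, leaving only f.
Row 7, column 3: row 7 has {b, d, g} and column 3 has {a, b, c, d, f, g}, leaving only e.
Row 5, column 4: row 5 has {a, d, e, g} and column 4 has {b, f, g}, leaving only c.
Row 7, column 4: row 7 has {b, d, e, g} and column 4 has {b, c, f, g}, leaving only a.
Row 2, column 4: row 2 has {a, b, e, g} and column 4 has {a, b, c, f, g}, leaving only d.
Row 5, column 2: row 5 has {a, c, d, e, g} and column 2 has {b, d, e, g}, leaving only f.
Row 2, column 2: row 2 has {a, b, d, e, g} and column 2 has {b, d, e, f, g}, leaving only c.
Row 2, column 1: row 2 has {a, b, c, d, e, g} and column 1 has {a, b, d, e, g}, leaving only f.
Row 7, column 1: row 7 has {a, b, d, e, g} and column 1 has {a, b, d, e, f, g}, leaving only c.
Row 7, column 7: row 7 has {a, b, c, d, e, g} and column 7 has {a, d, e, g}, leaving only f.
So row 7 reads: c d e a b g f.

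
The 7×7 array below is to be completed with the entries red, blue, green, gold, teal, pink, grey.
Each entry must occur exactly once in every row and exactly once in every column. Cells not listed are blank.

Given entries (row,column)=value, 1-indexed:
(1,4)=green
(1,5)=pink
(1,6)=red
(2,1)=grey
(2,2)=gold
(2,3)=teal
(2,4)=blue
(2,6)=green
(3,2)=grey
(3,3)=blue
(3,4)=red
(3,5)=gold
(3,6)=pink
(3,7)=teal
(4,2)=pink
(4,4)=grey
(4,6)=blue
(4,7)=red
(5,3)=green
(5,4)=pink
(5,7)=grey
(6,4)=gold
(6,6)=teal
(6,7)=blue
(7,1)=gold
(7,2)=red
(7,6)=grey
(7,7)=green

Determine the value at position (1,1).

Row 1, column 7: row 1 has {red, green, pink} and column 7 has {red, blue, green, teal, grey}, leaving only gold.
Row 1, column 3: row 1 has {red, green, gold, pink} and column 3 has {blue, green, teal}, leaving only grey.
Row 2, column 5: row 2 has {blue, green, gold, teal, grey} and column 5 has {gold, pink}, leaving only red.
Row 2, column 7: row 2 has {red, blue, green, gold, teal, grey} and column 7 has {red, blue, green, gold, teal, grey}, leaving only pink.
Row 3, column 1: row 3 has {red, blue, gold, teal, pink, grey} and column 1 has {gold, grey}, leaving only green.
Row 4, column 1: row 4 has {red, blue, pink, grey} and column 1 has {green, gold, grey}, leaving only teal.
Row 1 already has {red, green, gold, pink, grey} and column 1 already has {green, gold, teal, grey}, so row 1, column 1 must be blue.

blue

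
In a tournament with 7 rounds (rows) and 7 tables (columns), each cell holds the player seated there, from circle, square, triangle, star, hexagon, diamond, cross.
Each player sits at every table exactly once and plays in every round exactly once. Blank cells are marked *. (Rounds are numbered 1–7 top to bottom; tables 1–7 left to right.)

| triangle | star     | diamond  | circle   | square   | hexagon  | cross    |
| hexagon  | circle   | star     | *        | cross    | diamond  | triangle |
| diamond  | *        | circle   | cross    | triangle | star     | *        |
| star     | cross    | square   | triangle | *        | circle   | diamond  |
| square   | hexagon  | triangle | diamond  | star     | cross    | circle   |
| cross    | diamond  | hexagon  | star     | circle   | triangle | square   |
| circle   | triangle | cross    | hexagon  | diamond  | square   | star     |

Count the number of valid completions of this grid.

Round 2, table 4: eliminating its round and table leaves {square}.
Round 3, table 2: eliminating its round and table leaves {square}.
Round 3, table 7: eliminating its round and table leaves {hexagon}.
Round 4, table 5: eliminating its round and table leaves {hexagon}.
Only one assignment across all blanks avoids any round or table repeat, giving 1 completion.

1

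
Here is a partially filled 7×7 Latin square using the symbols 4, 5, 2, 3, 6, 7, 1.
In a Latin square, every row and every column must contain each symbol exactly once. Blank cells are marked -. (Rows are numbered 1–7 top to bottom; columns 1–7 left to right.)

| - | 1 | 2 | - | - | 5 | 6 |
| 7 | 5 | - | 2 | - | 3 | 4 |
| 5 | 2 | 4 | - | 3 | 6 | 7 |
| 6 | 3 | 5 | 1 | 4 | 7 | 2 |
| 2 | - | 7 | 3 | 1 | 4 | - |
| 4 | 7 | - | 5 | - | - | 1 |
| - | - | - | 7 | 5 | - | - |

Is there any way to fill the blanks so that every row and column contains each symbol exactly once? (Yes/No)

No

Row 3, column 4: row 3 together with column 4 already contain {4, 5, 2, 3, 6, 7, 1} — every symbol — so nothing can go there. The grid has no valid completion.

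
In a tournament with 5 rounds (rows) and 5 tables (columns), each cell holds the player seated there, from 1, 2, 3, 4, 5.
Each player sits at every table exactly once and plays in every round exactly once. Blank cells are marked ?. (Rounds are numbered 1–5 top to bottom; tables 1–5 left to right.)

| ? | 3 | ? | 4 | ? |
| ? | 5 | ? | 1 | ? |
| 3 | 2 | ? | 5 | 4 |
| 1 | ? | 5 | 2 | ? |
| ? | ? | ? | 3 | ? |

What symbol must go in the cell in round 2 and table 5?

2

Round 3, table 3: round 3 has {2, 3, 4, 5} and table 3 has {5}, leaving only 1.
Round 1, table 3: round 1 has {3, 4} and table 3 has {1, 5}, leaving only 2.
Round 1, table 1: round 1 has {2, 3, 4} and table 1 has {1, 3}, leaving only 5.
Round 1, table 5: round 1 has {2, 3, 4, 5} and table 5 has {4}, leaving only 1.
Round 4, table 2: round 4 has {1, 2, 5} and table 2 has {2, 3, 5}, leaving only 4.
Round 4, table 5: round 4 has {1, 2, 4, 5} and table 5 has {1, 4}, leaving only 3.
Round 2 already has {1, 5} and table 5 already has {1, 3, 4}, so round 2, table 5 must be 2.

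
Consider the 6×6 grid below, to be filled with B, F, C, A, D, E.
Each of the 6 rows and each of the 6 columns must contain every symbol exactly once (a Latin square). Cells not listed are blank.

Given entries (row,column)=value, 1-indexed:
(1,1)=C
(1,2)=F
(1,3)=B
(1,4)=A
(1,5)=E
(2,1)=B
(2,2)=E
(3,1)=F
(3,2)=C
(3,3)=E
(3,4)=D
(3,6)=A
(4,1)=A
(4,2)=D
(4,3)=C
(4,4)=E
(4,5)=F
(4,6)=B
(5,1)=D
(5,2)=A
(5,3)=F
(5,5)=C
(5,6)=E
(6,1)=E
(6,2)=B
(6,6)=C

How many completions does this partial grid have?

Row 1, column 6: eliminating its row and column leaves {D}.
Row 2, column 3: eliminating its row and column leaves {A, D}.
Row 2, column 4: eliminating its row and column leaves {F, C}.
Row 2, column 5: eliminating its row and column leaves {A, D}.
Row 2, column 6: eliminating its row and column leaves {F, D}.
Row 3, column 5: eliminating its row and column leaves {B}.
Row 5, column 4: eliminating its row and column leaves {B}.
Row 6, column 3: eliminating its row and column leaves {A, D}.
Row 6, column 4: eliminating its row and column leaves {F}.
Row 6, column 5: eliminating its row and column leaves {A, D}.
Enumerating the assignments across these blanks that avoid any row or column repeat gives 2 completions.

2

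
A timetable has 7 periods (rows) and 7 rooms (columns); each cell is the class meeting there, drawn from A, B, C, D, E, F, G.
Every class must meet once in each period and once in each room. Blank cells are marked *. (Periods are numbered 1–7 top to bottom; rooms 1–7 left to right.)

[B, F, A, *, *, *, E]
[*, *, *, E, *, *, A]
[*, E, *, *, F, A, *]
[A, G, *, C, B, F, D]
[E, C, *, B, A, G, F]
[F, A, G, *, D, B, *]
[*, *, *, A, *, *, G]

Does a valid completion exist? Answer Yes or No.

Period 6, room 4: period 6 together with room 4 already contain {A, B, C, D, E, F, G} — every symbol — so nothing can go there. The grid has no valid completion.

No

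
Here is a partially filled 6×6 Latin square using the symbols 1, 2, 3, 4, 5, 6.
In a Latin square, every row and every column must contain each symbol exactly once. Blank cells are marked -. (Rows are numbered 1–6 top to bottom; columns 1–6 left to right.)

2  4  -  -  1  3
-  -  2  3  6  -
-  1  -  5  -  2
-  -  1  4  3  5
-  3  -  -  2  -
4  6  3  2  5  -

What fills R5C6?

6

Row 1, column 4: row 1 has {1, 2, 3, 4} and column 4 has {2, 3, 4, 5}, leaving only 6.
Row 1, column 3: row 1 has {1, 2, 3, 4, 6} and column 3 has {1, 2, 3}, leaving only 5.
Row 2, column 2: row 2 has {2, 3, 6} and column 2 has {1, 3, 4, 6}, leaving only 5.
Row 2, column 1: row 2 has {2, 3, 5, 6} and column 1 has {2, 4}, leaving only 1.
Row 2, column 6: row 2 has {1, 2, 3, 5, 6} and column 6 has {2, 3, 5}, leaving only 4.
Row 3, column 5: row 3 has {1, 2, 5} and column 5 has {1, 2, 3, 5, 6}, leaving only 4.
Row 3, column 3: row 3 has {1, 2, 4, 5} and column 3 has {1, 2, 3, 5}, leaving only 6.
Row 3, column 1: row 3 has {1, 2, 4, 5, 6} and column 1 has {1, 2, 4}, leaving only 3.
Row 4, column 1: row 4 has {1, 3, 4, 5} and column 1 has {1, 2, 3, 4}, leaving only 6.
Row 4, column 2: row 4 has {1, 3, 4, 5, 6} and column 2 has {1, 3, 4, 5, 6}, leaving only 2.
Row 5, column 1: row 5 has {2, 3} and column 1 has {1, 2, 3, 4, 6}, leaving only 5.
Row 5, column 3: row 5 has {2, 3, 5} and column 3 has {1, 2, 3, 5, 6}, leaving only 4.
Row 5, column 4: row 5 has {2, 3, 4, 5} and column 4 has {2, 3, 4, 5, 6}, leaving only 1.
Row 5 already has {1, 2, 3, 4, 5} and column 6 already has {2, 3, 4, 5}, so row 5, column 6 must be 6.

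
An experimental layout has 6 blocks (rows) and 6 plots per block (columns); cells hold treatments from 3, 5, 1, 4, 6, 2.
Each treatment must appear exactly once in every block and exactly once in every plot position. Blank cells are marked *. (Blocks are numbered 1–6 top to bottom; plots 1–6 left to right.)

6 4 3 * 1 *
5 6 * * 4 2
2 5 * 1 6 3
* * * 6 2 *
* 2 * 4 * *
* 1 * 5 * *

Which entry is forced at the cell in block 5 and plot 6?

1

Block 1, plot 4: block 1 has {3, 1, 4, 6} and plot 4 has {5, 1, 4, 6}, leaving only 2.
Block 1, plot 6: block 1 has {3, 1, 4, 6, 2} and plot 6 has {3, 2}, leaving only 5.
Block 2, plot 3: block 2 has {5, 4, 6, 2} and plot 3 has {3}, leaving only 1.
Block 2, plot 4: block 2 has {5, 1, 4, 6, 2} and plot 4 has {5, 1, 4, 6, 2}, leaving only 3.
Block 3, plot 3: block 3 has {3, 5, 1, 6, 2} and plot 3 has {3, 1}, leaving only 4.
Block 4, plot 2: block 4 has {6, 2} and plot 2 has {5, 1, 4, 6, 2}, leaving only 3.
Block 4, plot 3: block 4 has {3, 6, 2} and plot 3 has {3, 1, 4}, leaving only 5.
Block 5, plot 3: block 5 has {4, 2} and plot 3 has {3, 5, 1, 4}, leaving only 6.
Block 5 already has {4, 6, 2} and plot 6 already has {3, 5, 2}, so block 5, plot 6 must be 1.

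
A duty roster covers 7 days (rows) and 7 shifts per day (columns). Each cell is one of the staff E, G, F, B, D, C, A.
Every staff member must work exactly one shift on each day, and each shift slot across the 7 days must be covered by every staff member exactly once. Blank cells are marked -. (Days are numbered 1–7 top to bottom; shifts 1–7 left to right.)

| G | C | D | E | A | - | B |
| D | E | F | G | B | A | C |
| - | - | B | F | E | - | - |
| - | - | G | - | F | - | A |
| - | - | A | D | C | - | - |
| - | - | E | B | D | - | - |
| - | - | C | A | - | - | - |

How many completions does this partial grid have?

17

Day 1, shift 6: eliminating its day and shift leaves {F}.
Day 3, shift 1: eliminating its day and shift leaves {C, A}.
Day 3, shift 2: eliminating its day and shift leaves {G, D, A}.
Day 3, shift 6: eliminating its day and shift leaves {G, D, C}.
Day 3, shift 7: eliminating its day and shift leaves {G, D}.
Day 4, shift 1: eliminating its day and shift leaves {E, B, C}.
Day 4, shift 2: eliminating its day and shift leaves {B, D}.
Day 4, shift 4: eliminating its day and shift leaves {C}.
Day 4, shift 6: eliminating its day and shift leaves {E, B, D, C}.
Day 5, shift 1: eliminating its day and shift leaves {E, F, B}.
Day 5, shift 2: eliminating its day and shift leaves {G, F, B}.
Day 5, shift 6: eliminating its day and shift leaves {E, G, F, B}.
Day 5, shift 7: eliminating its day and shift leaves {E, G, F}.
Day 6, shift 1: eliminating its day and shift leaves {F, C, A}.
Day 6, shift 2: eliminating its day and shift leaves {G, F, A}.
Day 6, shift 6: eliminating its day and shift leaves {G, F, C}.
Day 6, shift 7: eliminating its day and shift leaves {G, F}.
Day 7, shift 1: eliminating its day and shift leaves {E, F, B}.
Day 7, shift 2: eliminating its day and shift leaves {G, F, B, D}.
Day 7, shift 5: eliminating its day and shift leaves {G}.
Day 7, shift 6: eliminating its day and shift leaves {E, G, F, B, D}.
Day 7, shift 7: eliminating its day and shift leaves {E, G, F, D}.
Enumerating the assignments across these blanks that avoid any day or shift repeat gives 17 completions.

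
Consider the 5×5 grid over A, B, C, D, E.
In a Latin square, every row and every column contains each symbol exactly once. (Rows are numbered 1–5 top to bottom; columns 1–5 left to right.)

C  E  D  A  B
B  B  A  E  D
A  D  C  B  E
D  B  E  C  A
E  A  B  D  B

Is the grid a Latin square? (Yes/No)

Row 5 contains B twice (at columns 3 and 5); row 2 is also not a permutation.

No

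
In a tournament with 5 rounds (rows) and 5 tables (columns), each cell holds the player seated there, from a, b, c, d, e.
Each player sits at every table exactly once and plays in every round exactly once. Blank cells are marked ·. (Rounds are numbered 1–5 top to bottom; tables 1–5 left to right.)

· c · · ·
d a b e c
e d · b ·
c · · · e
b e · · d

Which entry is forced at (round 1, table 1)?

a

Round 1 already has {c} and table 1 already has {b, c, d, e}, so round 1, table 1 must be a.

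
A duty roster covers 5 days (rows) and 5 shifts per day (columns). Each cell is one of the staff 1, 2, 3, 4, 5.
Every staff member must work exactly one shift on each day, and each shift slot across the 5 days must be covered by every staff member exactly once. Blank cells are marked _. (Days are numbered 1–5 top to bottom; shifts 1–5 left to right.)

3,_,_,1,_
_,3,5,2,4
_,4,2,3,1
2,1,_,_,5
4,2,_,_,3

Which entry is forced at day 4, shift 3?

3

Day 1, shift 2: day 1 has {1, 3} and shift 2 has {1, 2, 3, 4}, leaving only 5.
Day 1, shift 3: day 1 has {1, 3, 5} and shift 3 has {2, 5}, leaving only 4.
Day 4 already has {1, 2, 5} and shift 3 already has {2, 4, 5}, so day 4, shift 3 must be 3.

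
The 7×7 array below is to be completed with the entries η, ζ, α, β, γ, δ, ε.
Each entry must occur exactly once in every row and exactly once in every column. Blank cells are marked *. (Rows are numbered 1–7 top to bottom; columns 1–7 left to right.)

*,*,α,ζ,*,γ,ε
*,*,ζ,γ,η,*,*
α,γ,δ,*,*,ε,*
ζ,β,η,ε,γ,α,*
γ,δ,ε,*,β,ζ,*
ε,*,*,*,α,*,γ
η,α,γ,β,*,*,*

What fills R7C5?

ε

Row 1, column 2: row 1 has {ζ, α, γ, ε} and column 2 has {α, β, γ, δ}, leaving only η.
Row 1, column 5: row 1 has {η, ζ, α, γ, ε} and column 5 has {η, α, β, γ}, leaving only δ.
Row 1, column 1: row 1 has {η, ζ, α, γ, δ, ε} and column 1 has {η, ζ, α, γ, ε}, leaving only β.
Row 2, column 1: row 2 has {η, ζ, γ} and column 1 has {η, ζ, α, β, γ, ε}, leaving only δ.
Row 2, column 2: row 2 has {η, ζ, γ, δ} and column 2 has {η, α, β, γ, δ}, leaving only ε.
Row 2, column 6: row 2 has {η, ζ, γ, δ, ε} and column 6 has {ζ, α, γ, ε}, leaving only β.
Row 2, column 7: row 2 has {η, ζ, β, γ, δ, ε} and column 7 has {γ, ε}, leaving only α.
Row 3, column 4: row 3 has {α, γ, δ, ε} and column 4 has {ζ, β, γ, ε}, leaving only η.
Row 3, column 5: row 3 has {η, α, γ, δ, ε} and column 5 has {η, α, β, γ, δ}, leaving only ζ.
Row 7 already has {η, α, β, γ} and column 5 already has {η, ζ, α, β, γ, δ}, so row 7, column 5 must be ε.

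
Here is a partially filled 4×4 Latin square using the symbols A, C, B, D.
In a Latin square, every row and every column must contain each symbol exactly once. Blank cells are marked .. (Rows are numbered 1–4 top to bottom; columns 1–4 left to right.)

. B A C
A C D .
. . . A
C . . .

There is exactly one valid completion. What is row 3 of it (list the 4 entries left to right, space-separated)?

Row 3, column 2: row 3 has {A} and column 2 has {C, B}, leaving only D.
Row 3, column 1: row 3 has {A, D} and column 1 has {A, C}, leaving only B.
Row 3, column 3: row 3 has {A, B, D} and column 3 has {A, D}, leaving only C.
So row 3 reads: B D C A.

B D C A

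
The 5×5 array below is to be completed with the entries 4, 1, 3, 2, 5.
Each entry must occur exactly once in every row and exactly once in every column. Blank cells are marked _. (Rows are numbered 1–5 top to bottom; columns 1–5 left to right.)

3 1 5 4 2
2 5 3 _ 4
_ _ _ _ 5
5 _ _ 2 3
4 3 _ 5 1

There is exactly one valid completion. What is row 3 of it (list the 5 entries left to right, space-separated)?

1 2 4 3 5

Row 3, column 1: row 3 has {5} and column 1 has {4, 3, 2, 5}, leaving only 1.
Row 3, column 4: row 3 has {1, 5} and column 4 has {4, 2, 5}, leaving only 3.
Row 2, column 4: row 2 has {4, 3, 2, 5} and column 4 has {4, 3, 2, 5}, leaving only 1.
Row 4, column 2: row 4 has {3, 2, 5} and column 2 has {1, 3, 5}, leaving only 4.
Row 3, column 2: row 3 has {1, 3, 5} and column 2 has {4, 1, 3, 5}, leaving only 2.
Row 3, column 3: row 3 has {1, 3, 2, 5} and column 3 has {3, 5}, leaving only 4.
So row 3 reads: 1 2 4 3 5.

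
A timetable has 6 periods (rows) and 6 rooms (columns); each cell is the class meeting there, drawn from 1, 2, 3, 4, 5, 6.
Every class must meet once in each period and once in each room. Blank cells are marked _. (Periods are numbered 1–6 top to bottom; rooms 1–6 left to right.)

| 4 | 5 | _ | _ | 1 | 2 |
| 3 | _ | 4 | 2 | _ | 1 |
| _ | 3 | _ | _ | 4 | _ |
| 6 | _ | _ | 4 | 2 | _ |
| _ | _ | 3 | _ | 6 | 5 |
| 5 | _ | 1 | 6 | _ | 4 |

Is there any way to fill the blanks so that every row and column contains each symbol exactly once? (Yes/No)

No period or room among the givens repeats a symbol, and propagating forced cells runs into no contradiction.
One valid completion exists (for instance, 4 5 6 3 1 2 / 3 6 4 2 5 1 / 1 3 2 5 4 6 / 6 1 5 4 2 3 / 2 4 3 1 6 5 / 5 2 1 6 3 4).

Yes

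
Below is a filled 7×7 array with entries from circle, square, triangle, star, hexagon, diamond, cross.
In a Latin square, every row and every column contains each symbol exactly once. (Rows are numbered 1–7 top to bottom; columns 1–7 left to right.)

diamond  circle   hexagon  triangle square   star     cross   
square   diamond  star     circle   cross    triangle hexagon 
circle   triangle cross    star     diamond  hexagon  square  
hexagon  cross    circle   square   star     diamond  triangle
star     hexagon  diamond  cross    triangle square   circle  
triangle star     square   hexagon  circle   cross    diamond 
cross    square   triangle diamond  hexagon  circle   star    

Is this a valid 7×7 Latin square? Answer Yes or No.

Yes

Each row is a permutation of the 7 symbols, and so is each column.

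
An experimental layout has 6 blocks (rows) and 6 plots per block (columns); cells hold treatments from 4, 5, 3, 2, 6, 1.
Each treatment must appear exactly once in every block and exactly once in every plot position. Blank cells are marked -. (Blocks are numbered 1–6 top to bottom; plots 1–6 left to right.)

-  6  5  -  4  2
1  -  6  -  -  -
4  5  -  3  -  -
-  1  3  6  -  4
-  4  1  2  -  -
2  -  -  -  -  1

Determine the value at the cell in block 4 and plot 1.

Block 4 already has {4, 3, 6, 1} and plot 1 already has {4, 2, 1}, so block 4, plot 1 must be 5.

5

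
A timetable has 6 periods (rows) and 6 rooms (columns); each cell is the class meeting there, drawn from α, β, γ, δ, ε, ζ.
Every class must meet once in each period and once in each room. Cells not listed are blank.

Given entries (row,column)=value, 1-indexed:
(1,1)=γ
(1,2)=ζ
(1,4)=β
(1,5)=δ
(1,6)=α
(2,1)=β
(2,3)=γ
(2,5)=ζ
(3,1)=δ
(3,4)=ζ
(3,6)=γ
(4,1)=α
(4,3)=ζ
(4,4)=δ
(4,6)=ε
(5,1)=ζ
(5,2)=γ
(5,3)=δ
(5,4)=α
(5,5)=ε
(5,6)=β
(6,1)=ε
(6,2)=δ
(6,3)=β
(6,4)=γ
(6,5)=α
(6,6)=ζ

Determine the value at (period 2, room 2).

α

Period 1, room 3: period 1 has {α, β, γ, δ, ζ} and room 3 has {β, γ, δ, ζ}, leaving only ε.
Period 2, room 4: period 2 has {β, γ, ζ} and room 4 has {α, β, γ, δ, ζ}, leaving only ε.
Period 2 already has {β, γ, ε, ζ} and room 2 already has {γ, δ, ζ}, so period 2, room 2 must be α.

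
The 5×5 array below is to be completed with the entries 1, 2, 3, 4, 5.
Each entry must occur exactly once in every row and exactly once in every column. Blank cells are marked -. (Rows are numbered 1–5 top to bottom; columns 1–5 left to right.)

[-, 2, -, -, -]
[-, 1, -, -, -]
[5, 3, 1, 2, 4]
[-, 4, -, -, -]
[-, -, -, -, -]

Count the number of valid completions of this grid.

56

Row 1, column 1: eliminating its row and column leaves {1, 3, 4}.
Row 1, column 3: eliminating its row and column leaves {3, 4, 5}.
Row 1, column 4: eliminating its row and column leaves {1, 3, 4, 5}.
Row 1, column 5: eliminating its row and column leaves {1, 3, 5}.
Row 2, column 1: eliminating its row and column leaves {2, 3, 4}.
Row 2, column 3: eliminating its row and column leaves {2, 3, 4, 5}.
Row 2, column 4: eliminating its row and column leaves {3, 4, 5}.
Row 2, column 5: eliminating its row and column leaves {2, 3, 5}.
Row 4, column 1: eliminating its row and column leaves {1, 2, 3}.
Row 4, column 3: eliminating its row and column leaves {2, 3, 5}.
Row 4, column 4: eliminating its row and column leaves {1, 3, 5}.
Row 4, column 5: eliminating its row and column leaves {1, 2, 3, 5}.
Row 5, column 1: eliminating its row and column leaves {1, 2, 3, 4}.
Row 5, column 2: eliminating its row and column leaves {5}.
Row 5, column 3: eliminating its row and column leaves {2, 3, 4, 5}.
Row 5, column 4: eliminating its row and column leaves {1, 3, 4, 5}.
Row 5, column 5: eliminating its row and column leaves {1, 2, 3, 5}.
Enumerating the assignments across these blanks that avoid any row or column repeat gives 56 completions.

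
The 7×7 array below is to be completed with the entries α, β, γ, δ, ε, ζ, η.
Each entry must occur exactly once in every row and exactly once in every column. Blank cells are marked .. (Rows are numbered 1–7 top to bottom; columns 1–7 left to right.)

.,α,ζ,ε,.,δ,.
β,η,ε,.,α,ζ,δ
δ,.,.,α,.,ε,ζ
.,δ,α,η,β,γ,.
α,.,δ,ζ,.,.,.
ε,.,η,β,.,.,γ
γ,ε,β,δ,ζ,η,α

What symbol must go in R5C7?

Row 1, column 1: row 1 has {α, δ, ε, ζ} and column 1 has {α, β, γ, δ, ε}, leaving only η.
Row 1, column 5: row 1 has {α, δ, ε, ζ, η} and column 5 has {α, β, ζ}, leaving only γ.
Row 1, column 7: row 1 has {α, γ, δ, ε, ζ, η} and column 7 has {α, γ, δ, ζ}, leaving only β.
Row 2, column 4: row 2 has {α, β, δ, ε, ζ, η} and column 4 has {α, β, δ, ε, ζ, η}, leaving only γ.
Row 3, column 3: row 3 has {α, δ, ε, ζ} and column 3 has {α, β, δ, ε, ζ, η}, leaving only γ.
Row 3, column 2: row 3 has {α, γ, δ, ε, ζ} and column 2 has {α, δ, ε, η}, leaving only β.
Row 3, column 5: row 3 has {α, β, γ, δ, ε, ζ} and column 5 has {α, β, γ, ζ}, leaving only η.
Row 4, column 1: row 4 has {α, β, γ, δ, η} and column 1 has {α, β, γ, δ, ε, η}, leaving only ζ.
Row 4, column 7: row 4 has {α, β, γ, δ, ζ, η} and column 7 has {α, β, γ, δ, ζ}, leaving only ε.
Row 5 already has {α, δ, ζ} and column 7 already has {α, β, γ, δ, ε, ζ}, so row 5, column 7 must be η.

η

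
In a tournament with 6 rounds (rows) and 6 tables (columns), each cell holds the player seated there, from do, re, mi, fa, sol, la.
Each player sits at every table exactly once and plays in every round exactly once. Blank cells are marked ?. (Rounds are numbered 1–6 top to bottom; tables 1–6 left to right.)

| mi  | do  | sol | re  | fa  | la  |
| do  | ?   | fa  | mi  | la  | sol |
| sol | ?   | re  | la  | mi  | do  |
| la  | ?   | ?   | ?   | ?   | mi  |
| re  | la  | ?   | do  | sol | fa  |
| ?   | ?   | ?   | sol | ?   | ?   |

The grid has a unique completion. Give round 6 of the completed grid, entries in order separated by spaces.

fa mi la sol do re

Round 6, table 1: round 6 has {sol} and table 1 has {do, re, mi, sol, la}, leaving only fa.
Round 6, table 6: round 6 has {fa, sol} and table 6 has {do, mi, fa, sol, la}, leaving only re.
Round 6, table 2: round 6 has {re, fa, sol} and table 2 has {do, la}, leaving only mi.
Round 6, table 5: round 6 has {re, mi, fa, sol} and table 5 has {mi, fa, sol, la}, leaving only do.
Round 6, table 3: round 6 has {do, re, mi, fa, sol} and table 3 has {re, fa, sol}, leaving only la.
So round 6 reads: fa mi la sol do re.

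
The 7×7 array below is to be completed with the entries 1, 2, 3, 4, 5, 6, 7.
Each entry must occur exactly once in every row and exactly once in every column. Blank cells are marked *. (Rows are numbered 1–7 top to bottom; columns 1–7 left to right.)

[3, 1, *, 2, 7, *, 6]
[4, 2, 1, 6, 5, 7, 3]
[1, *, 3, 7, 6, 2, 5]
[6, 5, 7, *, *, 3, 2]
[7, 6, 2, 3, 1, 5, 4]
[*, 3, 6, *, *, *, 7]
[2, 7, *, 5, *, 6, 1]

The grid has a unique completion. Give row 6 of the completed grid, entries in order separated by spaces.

Row 6, column 1: row 6 has {3, 6, 7} and column 1 has {1, 2, 3, 4, 6, 7}, leaving only 5.
Row 1, column 6: row 1 has {1, 2, 3, 6, 7} and column 6 has {2, 3, 5, 6, 7}, leaving only 4.
Row 6, column 6: row 6 has {3, 5, 6, 7} and column 6 has {2, 3, 4, 5, 6, 7}, leaving only 1.
Row 6, column 4: row 6 has {1, 3, 5, 6, 7} and column 4 has {2, 3, 5, 6, 7}, leaving only 4.
Row 6, column 5: row 6 has {1, 3, 4, 5, 6, 7} and column 5 has {1, 5, 6, 7}, leaving only 2.
So row 6 reads: 5 3 6 4 2 1 7.

5 3 6 4 2 1 7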